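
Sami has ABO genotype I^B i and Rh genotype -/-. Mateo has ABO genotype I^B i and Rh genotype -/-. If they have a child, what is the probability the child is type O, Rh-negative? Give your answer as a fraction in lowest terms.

1/4

ABO cross I^B i × I^B i → offspring phenotypes: 1/4 O, 3/4 B.
Rh cross -/- × -/- → 1 Rh-.
Independent loci: P(type O, Rh-negative) = 1/4 × 1 = 1/4.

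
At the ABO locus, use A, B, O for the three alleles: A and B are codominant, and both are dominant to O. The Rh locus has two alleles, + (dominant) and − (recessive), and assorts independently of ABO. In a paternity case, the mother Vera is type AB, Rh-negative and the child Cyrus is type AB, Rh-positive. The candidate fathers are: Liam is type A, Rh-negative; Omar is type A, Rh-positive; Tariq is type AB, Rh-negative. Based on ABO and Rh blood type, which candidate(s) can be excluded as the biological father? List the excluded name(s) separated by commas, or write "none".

Liam, Tariq

A candidate is excluded only if no genotype consistent with his phenotype could produce a type AB, Rh-positive child with a type AB, Rh-negative mother.
Liam (type A, Rh-): no genotype consistent with that phenotype can produce a type-AB Rh+ child with a type-AB mother.
Tariq (type AB, Rh-): no genotype consistent with that phenotype can produce a type-AB Rh+ child with a type-AB mother.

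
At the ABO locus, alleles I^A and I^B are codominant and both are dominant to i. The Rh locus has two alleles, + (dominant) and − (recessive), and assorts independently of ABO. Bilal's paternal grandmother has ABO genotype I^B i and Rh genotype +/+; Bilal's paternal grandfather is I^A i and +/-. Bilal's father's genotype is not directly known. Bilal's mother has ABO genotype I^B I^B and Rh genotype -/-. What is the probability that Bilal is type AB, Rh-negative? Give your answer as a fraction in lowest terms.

Bilal's father's ABO genotype from I^B i × I^A i: 1/4 I^A I^B, 1/4 I^A i, 1/4 I^B i, 1/4 i i.
Crossing each possibility with the mother I^B I^B and summing P(type AB): 1/4·1/2 + 1/4·1/2 + 1/4·0 + 1/4·0 = 1/4.
Similarly for Rh via the father's Rh distribution: P(Rh-) = 1/4.
Independent loci: 1/4 × 1/4 = 1/16.

1/16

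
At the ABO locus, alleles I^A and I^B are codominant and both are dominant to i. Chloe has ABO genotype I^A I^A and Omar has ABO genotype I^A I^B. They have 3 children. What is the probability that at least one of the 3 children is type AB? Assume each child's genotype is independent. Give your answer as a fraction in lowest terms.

7/8

ABO cross I^A I^A × I^A I^B → 1/2 A, 1/2 AB.
So P(type AB) = 1/2 per child.
P(none) = (1/2)^3 = 1/8; P(at least one) = 1 − 1/8 = 7/8.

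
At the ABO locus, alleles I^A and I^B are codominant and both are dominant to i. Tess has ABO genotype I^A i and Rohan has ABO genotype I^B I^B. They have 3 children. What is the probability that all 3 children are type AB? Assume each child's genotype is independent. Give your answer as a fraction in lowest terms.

ABO cross I^A i × I^B I^B → 1/2 B, 1/2 AB.
So P(type AB) = 1/2 per child.
All 3 independent: (1/2)^3 = 1/8.

1/8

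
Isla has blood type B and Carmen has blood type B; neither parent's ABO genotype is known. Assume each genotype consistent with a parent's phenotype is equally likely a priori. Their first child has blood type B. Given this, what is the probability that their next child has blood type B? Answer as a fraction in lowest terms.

Possible genotypes: Isla ∈ {I^B I^B, I^B i}; Carmen ∈ {I^B I^B, I^B i}.
Weight each parental genotype pair by prior × P(type-B child):
  I^B I^B × I^B I^B: posterior weight 4/15; P(next child type B) = 1.
  I^B I^B × I^B i: posterior weight 4/15; P(next child type B) = 1.
  I^B i × I^B I^B: posterior weight 4/15; P(next child type B) = 1.
  I^B i × I^B i: posterior weight 1/5; P(next child type B) = 3/4.
Weighted sum = 19/20.

19/20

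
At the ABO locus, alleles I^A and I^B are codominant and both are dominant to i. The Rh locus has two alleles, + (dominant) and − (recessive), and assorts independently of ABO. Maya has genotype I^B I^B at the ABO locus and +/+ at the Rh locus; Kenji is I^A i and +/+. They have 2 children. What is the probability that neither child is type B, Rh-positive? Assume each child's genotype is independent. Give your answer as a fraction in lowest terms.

1/4

ABO cross I^B I^B × I^A i → 1/2 B, 1/2 AB.
Rh cross +/+ × +/+ → 1 Rh+; so P(type B, Rh-positive) = 1/2 × 1 = 1/2 per child.
P(not type B, Rh-positive) = 1/2 for one child; (1/2)^2 = 1/4.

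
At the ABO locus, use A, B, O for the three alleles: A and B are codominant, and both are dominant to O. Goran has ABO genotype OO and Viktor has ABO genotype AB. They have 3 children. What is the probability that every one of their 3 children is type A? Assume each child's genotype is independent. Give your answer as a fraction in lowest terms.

1/8

ABO cross OO × AB → 1/2 A, 1/2 B.
So P(type A) = 1/2 per child.
All 3 independent: (1/2)^3 = 1/8.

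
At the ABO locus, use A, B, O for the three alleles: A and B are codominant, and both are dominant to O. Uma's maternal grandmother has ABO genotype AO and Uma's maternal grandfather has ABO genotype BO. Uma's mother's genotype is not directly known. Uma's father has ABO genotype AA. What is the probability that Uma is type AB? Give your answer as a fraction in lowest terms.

Uma's mother's ABO genotype from AO × BO: 1/4 AB, 1/4 AO, 1/4 BO, 1/4 OO.
Crossing each possibility with the father AA and summing P(type AB): 1/4·1/2 + 1/4·0 + 1/4·1/2 + 1/4·0 = 1/4.

1/4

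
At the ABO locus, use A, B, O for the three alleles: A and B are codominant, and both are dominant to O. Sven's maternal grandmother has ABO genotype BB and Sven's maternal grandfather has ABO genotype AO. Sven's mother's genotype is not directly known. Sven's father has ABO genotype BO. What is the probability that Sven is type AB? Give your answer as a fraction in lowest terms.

Sven's mother's ABO genotype from BB × AO: 1/2 AB, 1/2 BO.
Crossing each possibility with the father BO and summing P(type AB): 1/2·1/4 + 1/2·0 = 1/8.

1/8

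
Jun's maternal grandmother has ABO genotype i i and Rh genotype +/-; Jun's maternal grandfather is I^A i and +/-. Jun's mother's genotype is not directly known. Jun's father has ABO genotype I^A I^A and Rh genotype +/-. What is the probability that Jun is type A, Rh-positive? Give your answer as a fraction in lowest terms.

Jun's mother's ABO genotype from i i × I^A i: 1/2 I^A i, 1/2 i i.
Crossing each possibility with the father I^A I^A and summing P(type A): 1/2·1 + 1/2·1 = 1.
Similarly for Rh via the mother's Rh distribution: P(Rh+) = 3/4.
Independent loci: 1 × 3/4 = 3/4.

3/4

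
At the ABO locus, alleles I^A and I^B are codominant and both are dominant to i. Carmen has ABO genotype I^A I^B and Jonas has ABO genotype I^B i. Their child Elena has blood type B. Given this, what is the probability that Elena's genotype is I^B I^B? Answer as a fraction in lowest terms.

1/2

Cross I^A I^B × I^B i → 1/4 I^A I^B, 1/4 I^A i, 1/4 I^B I^B, 1/4 I^B i.
Type-B genotypes among offspring: I^B I^B (1/4), I^B i (1/4); total 1/2.
P(I^B I^B | type B) = (1/4) / (1/2) = 1/2.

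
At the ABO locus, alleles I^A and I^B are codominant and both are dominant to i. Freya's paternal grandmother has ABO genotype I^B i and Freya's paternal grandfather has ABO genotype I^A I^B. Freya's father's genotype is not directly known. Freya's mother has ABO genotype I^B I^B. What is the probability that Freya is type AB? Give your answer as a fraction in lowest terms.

1/4

Freya's father's ABO genotype from I^B i × I^A I^B: 1/4 I^A I^B, 1/4 I^A i, 1/4 I^B I^B, 1/4 I^B i.
Crossing each possibility with the mother I^B I^B and summing P(type AB): 1/4·1/2 + 1/4·1/2 + 1/4·0 + 1/4·0 = 1/4.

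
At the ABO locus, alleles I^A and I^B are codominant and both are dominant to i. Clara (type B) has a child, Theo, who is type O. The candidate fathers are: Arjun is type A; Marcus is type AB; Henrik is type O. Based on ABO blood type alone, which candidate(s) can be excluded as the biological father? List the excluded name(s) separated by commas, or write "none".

Marcus

A candidate is excluded only if no genotype consistent with his phenotype could produce a type O child with a type B mother.
Marcus (type AB): no genotype consistent with that phenotype can produce a type-O child with a type-B mother.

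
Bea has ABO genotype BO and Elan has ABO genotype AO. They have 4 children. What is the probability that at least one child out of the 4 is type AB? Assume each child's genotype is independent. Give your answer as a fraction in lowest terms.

175/256

ABO cross BO × AO → 1/4 O, 1/4 A, 1/4 B, 1/4 AB.
So P(type AB) = 1/4 per child.
P(none) = (3/4)^4 = 81/256; P(at least one) = 1 − 81/256 = 175/256.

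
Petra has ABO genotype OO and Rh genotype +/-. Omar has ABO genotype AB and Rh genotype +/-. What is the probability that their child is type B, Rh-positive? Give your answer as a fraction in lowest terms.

ABO cross OO × AB → offspring phenotypes: 1/2 A, 1/2 B.
Rh cross +/- × +/- → 3/4 Rh+, 1/4 Rh-.
Independent loci: P(type B, Rh-positive) = 1/2 × 3/4 = 3/8.

3/8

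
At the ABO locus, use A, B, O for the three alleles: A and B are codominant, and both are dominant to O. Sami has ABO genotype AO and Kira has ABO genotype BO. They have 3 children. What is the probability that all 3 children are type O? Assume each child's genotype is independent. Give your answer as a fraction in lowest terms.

1/64

ABO cross AO × BO → 1/4 O, 1/4 A, 1/4 B, 1/4 AB.
So P(type O) = 1/4 per child.
All 3 independent: (1/4)^3 = 1/64.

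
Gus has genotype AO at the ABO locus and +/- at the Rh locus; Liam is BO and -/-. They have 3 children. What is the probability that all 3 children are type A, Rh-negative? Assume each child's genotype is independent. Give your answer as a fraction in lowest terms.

1/512

ABO cross AO × BO → 1/4 O, 1/4 A, 1/4 B, 1/4 AB.
Rh cross +/- × -/- → 1/2 Rh+, 1/2 Rh-; so P(type A, Rh-negative) = 1/4 × 1/2 = 1/8 per child.
All 3 independent: (1/8)^3 = 1/512.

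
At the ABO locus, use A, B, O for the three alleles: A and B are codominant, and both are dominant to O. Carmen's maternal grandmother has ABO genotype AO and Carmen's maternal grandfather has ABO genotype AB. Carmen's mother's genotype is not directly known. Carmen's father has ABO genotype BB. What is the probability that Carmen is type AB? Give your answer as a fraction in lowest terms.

Carmen's mother's ABO genotype from AO × AB: 1/4 AA, 1/4 AB, 1/4 AO, 1/4 BO.
Crossing each possibility with the father BB and summing P(type AB): 1/4·1 + 1/4·1/2 + 1/4·1/2 + 1/4·0 = 1/2.

1/2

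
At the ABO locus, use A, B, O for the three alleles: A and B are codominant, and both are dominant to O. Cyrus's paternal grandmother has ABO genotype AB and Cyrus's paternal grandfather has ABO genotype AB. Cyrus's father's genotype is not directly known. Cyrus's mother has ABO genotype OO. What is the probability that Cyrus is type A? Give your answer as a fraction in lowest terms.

Cyrus's father's ABO genotype from AB × AB: 1/4 AA, 1/2 AB, 1/4 BB.
Crossing each possibility with the mother OO and summing P(type A): 1/4·1 + 1/2·1/2 + 1/4·0 = 1/2.

1/2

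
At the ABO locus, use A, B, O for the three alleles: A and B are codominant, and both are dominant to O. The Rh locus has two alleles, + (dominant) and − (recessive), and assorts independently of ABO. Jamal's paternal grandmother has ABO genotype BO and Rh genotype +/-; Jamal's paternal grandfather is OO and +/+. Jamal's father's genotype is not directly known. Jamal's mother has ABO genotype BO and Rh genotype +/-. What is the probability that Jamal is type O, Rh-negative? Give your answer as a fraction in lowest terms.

3/64

Jamal's father's ABO genotype from BO × OO: 1/2 BO, 1/2 OO.
Crossing each possibility with the mother BO and summing P(type O): 1/2·1/4 + 1/2·1/2 = 3/8.
Similarly for Rh via the father's Rh distribution: P(Rh-) = 1/8.
Independent loci: 3/8 × 1/8 = 3/64.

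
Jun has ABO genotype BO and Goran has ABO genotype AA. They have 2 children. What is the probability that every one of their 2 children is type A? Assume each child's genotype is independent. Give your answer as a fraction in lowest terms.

1/4

ABO cross BO × AA → 1/2 A, 1/2 AB.
So P(type A) = 1/2 per child.
All 2 independent: (1/2)^2 = 1/4.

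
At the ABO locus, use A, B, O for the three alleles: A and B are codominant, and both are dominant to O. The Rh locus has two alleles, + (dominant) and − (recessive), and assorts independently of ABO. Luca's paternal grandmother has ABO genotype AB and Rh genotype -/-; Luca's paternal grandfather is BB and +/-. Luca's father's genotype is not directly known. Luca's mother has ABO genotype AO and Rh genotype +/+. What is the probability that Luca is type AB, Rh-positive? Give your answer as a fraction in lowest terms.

Luca's father's ABO genotype from AB × BB: 1/2 AB, 1/2 BB.
Crossing each possibility with the mother AO and summing P(type AB): 1/2·1/4 + 1/2·1/2 = 3/8.
Similarly for Rh via the father's Rh distribution: P(Rh+) = 1.
Independent loci: 3/8 × 1 = 3/8.

3/8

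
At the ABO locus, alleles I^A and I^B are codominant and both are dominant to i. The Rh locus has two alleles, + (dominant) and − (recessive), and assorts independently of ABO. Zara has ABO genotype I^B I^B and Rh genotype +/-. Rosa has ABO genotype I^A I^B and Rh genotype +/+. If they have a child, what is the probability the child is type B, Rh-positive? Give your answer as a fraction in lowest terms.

ABO cross I^B I^B × I^A I^B → offspring phenotypes: 1/2 B, 1/2 AB.
Rh cross +/- × +/+ → 1 Rh+.
Independent loci: P(type B, Rh-positive) = 1/2 × 1 = 1/2.

1/2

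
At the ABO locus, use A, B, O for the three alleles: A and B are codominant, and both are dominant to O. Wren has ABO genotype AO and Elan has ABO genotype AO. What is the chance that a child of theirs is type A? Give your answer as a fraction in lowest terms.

3/4

ABO cross AO × AO → offspring phenotypes: 1/4 O, 3/4 A.
So P(type A) = 3/4.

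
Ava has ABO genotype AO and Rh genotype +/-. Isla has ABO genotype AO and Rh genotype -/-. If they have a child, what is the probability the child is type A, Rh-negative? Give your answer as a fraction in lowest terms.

3/8

ABO cross AO × AO → offspring phenotypes: 1/4 O, 3/4 A.
Rh cross +/- × -/- → 1/2 Rh+, 1/2 Rh-.
Independent loci: P(type A, Rh-negative) = 3/4 × 1/2 = 3/8.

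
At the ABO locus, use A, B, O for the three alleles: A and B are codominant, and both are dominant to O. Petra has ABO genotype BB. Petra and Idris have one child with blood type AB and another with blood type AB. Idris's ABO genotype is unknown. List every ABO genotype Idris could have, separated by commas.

For each candidate genotype of Idris, check whether crossing it with BB can produce every observed child phenotype.
  AA → possible child types {AB} ✓
  AB → possible child types {B, AB} ✓
  AO → possible child types {B, AB} ✓
  BB → possible child types {B} ✗
  BO → possible child types {B} ✗
  OO → possible child types {B} ✗

AA, AB, AO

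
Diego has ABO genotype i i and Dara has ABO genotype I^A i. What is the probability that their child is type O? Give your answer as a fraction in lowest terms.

ABO cross i i × I^A i → offspring phenotypes: 1/2 O, 1/2 A.
So P(type O) = 1/2.

1/2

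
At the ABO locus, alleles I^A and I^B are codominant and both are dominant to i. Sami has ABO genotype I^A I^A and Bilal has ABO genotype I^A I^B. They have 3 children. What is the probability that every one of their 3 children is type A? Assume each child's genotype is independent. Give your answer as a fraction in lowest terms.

ABO cross I^A I^A × I^A I^B → 1/2 A, 1/2 AB.
So P(type A) = 1/2 per child.
All 3 independent: (1/2)^3 = 1/8.

1/8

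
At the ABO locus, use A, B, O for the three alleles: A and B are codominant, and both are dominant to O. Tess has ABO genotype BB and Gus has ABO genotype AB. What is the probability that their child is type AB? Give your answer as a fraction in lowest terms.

ABO cross BB × AB → offspring phenotypes: 1/2 B, 1/2 AB.
So P(type AB) = 1/2.

1/2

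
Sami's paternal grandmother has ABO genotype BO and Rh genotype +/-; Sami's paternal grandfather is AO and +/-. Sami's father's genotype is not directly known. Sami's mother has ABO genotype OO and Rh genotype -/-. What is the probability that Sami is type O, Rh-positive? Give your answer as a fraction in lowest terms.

1/4

Sami's father's ABO genotype from BO × AO: 1/4 AB, 1/4 AO, 1/4 BO, 1/4 OO.
Crossing each possibility with the mother OO and summing P(type O): 1/4·0 + 1/4·1/2 + 1/4·1/2 + 1/4·1 = 1/2.
Similarly for Rh via the father's Rh distribution: P(Rh+) = 1/2.
Independent loci: 1/2 × 1/2 = 1/4.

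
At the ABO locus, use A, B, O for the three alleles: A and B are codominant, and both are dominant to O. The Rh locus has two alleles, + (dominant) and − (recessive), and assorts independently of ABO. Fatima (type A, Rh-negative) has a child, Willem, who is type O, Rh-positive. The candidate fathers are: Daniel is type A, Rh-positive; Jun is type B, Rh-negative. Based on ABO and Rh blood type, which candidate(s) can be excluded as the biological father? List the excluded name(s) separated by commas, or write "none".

A candidate is excluded only if no genotype consistent with his phenotype could produce a type O, Rh-positive child with a type A, Rh-negative mother.
Jun (type B, Rh-): no genotype consistent with that phenotype can produce a type-O Rh+ child with a type-A mother.

Jun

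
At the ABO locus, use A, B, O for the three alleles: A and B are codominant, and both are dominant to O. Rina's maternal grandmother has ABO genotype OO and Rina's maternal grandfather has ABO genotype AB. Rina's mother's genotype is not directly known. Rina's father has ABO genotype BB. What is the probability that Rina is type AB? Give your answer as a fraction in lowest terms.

1/4

Rina's mother's ABO genotype from OO × AB: 1/2 AO, 1/2 BO.
Crossing each possibility with the father BB and summing P(type AB): 1/2·1/2 + 1/2·0 = 1/4.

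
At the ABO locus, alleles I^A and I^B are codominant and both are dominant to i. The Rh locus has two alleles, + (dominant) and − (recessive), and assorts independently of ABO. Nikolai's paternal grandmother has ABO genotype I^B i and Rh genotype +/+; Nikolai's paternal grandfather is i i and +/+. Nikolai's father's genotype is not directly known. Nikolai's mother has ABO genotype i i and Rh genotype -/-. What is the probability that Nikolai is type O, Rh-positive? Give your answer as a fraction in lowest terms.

3/4

Nikolai's father's ABO genotype from I^B i × i i: 1/2 I^B i, 1/2 i i.
Crossing each possibility with the mother i i and summing P(type O): 1/2·1/2 + 1/2·1 = 3/4.
Similarly for Rh via the father's Rh distribution: P(Rh+) = 1.
Independent loci: 3/4 × 1 = 3/4.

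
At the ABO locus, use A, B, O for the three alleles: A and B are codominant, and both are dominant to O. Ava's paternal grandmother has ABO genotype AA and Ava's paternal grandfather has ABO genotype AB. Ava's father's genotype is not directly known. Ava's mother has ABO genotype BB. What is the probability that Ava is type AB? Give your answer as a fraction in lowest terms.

Ava's father's ABO genotype from AA × AB: 1/2 AA, 1/2 AB.
Crossing each possibility with the mother BB and summing P(type AB): 1/2·1 + 1/2·1/2 = 3/4.

3/4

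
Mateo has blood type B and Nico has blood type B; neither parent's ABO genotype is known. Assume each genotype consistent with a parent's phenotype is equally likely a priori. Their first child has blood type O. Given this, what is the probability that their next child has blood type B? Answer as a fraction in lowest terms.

3/4

Possible genotypes: Mateo ∈ {BB, BO}; Nico ∈ {BB, BO}.
Weight each parental genotype pair by prior × P(type-O child):
  BO × BO: posterior weight 1; P(next child type B) = 3/4.
Weighted sum = 3/4.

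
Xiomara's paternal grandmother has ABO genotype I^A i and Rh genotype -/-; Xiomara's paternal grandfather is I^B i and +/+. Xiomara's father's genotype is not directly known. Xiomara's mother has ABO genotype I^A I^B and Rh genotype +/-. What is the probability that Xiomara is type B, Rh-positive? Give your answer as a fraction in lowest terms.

Xiomara's father's ABO genotype from I^A i × I^B i: 1/4 I^A I^B, 1/4 I^A i, 1/4 I^B i, 1/4 i i.
Crossing each possibility with the mother I^A I^B and summing P(type B): 1/4·1/4 + 1/4·1/4 + 1/4·1/2 + 1/4·1/2 = 3/8.
Similarly for Rh via the father's Rh distribution: P(Rh+) = 3/4.
Independent loci: 3/8 × 3/4 = 9/32.

9/32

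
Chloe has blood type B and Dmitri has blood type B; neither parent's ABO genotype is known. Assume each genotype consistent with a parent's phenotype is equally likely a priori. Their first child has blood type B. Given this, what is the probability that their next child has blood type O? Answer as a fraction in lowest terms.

1/20

Possible genotypes: Chloe ∈ {I^B I^B, I^B i}; Dmitri ∈ {I^B I^B, I^B i}.
Weight each parental genotype pair by prior × P(type-B child):
  I^B I^B × I^B I^B: posterior weight 4/15; P(next child type O) = 0.
  I^B I^B × I^B i: posterior weight 4/15; P(next child type O) = 0.
  I^B i × I^B I^B: posterior weight 4/15; P(next child type O) = 0.
  I^B i × I^B i: posterior weight 1/5; P(next child type O) = 1/4.
Weighted sum = 1/20.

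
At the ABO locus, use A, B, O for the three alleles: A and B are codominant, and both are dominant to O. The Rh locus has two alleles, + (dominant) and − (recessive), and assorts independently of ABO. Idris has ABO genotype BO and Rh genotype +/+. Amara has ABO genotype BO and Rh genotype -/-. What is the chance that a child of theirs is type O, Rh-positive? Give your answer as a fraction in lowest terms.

ABO cross BO × BO → offspring phenotypes: 1/4 O, 3/4 B.
Rh cross +/+ × -/- → 1 Rh+.
Independent loci: P(type O, Rh-positive) = 1/4 × 1 = 1/4.

1/4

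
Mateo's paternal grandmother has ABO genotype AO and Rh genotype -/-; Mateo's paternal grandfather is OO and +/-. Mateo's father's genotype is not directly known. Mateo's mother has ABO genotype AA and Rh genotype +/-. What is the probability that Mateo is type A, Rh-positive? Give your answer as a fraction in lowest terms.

Mateo's father's ABO genotype from AO × OO: 1/2 AO, 1/2 OO.
Crossing each possibility with the mother AA and summing P(type A): 1/2·1 + 1/2·1 = 1.
Similarly for Rh via the father's Rh distribution: P(Rh+) = 5/8.
Independent loci: 1 × 5/8 = 5/8.

5/8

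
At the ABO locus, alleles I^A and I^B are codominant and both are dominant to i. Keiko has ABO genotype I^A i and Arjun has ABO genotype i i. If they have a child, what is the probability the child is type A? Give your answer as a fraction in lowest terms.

1/2

ABO cross I^A i × i i → offspring phenotypes: 1/2 O, 1/2 A.
So P(type A) = 1/2.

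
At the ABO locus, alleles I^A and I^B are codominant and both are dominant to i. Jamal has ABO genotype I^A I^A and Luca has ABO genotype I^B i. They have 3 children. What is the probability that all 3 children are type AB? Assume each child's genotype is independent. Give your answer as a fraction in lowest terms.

ABO cross I^A I^A × I^B i → 1/2 A, 1/2 AB.
So P(type AB) = 1/2 per child.
All 3 independent: (1/2)^3 = 1/8.

1/8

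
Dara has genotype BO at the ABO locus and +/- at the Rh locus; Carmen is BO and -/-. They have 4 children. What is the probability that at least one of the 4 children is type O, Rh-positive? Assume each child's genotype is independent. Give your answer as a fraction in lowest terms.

ABO cross BO × BO → 1/4 O, 3/4 B.
Rh cross +/- × -/- → 1/2 Rh+, 1/2 Rh-; so P(type O, Rh-positive) = 1/4 × 1/2 = 1/8 per child.
P(none) = (7/8)^4 = 2401/4096; P(at least one) = 1 − 2401/4096 = 1695/4096.

1695/4096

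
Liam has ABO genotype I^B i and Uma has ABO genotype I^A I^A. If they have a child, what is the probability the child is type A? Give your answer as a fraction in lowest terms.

ABO cross I^B i × I^A I^A → offspring phenotypes: 1/2 A, 1/2 AB.
So P(type A) = 1/2.

1/2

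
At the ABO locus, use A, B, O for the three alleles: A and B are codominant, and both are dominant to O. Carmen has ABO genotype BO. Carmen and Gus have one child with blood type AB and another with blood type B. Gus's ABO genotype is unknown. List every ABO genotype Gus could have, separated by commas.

For each candidate genotype of Gus, check whether crossing it with BO can produce every observed child phenotype.
  AA → possible child types {A, AB} ✗
  AB → possible child types {A, B, AB} ✓
  AO → possible child types {O, A, B, AB} ✓
  BB → possible child types {B} ✗
  BO → possible child types {O, B} ✗
  OO → possible child types {O, B} ✗

AB, AO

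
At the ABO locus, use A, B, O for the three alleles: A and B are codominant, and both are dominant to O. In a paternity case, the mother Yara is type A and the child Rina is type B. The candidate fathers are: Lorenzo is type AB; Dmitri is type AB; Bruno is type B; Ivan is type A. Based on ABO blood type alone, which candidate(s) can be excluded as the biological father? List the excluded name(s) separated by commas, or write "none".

Ivan

A candidate is excluded only if no genotype consistent with his phenotype could produce a type B child with a type A mother.
Ivan (type A): no genotype consistent with that phenotype can produce a type-B child with a type-A mother.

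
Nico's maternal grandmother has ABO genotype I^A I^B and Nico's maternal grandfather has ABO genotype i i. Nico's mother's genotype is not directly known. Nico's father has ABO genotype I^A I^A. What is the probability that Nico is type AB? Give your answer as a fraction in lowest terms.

Nico's mother's ABO genotype from I^A I^B × i i: 1/2 I^A i, 1/2 I^B i.
Crossing each possibility with the father I^A I^A and summing P(type AB): 1/2·0 + 1/2·1/2 = 1/4.

1/4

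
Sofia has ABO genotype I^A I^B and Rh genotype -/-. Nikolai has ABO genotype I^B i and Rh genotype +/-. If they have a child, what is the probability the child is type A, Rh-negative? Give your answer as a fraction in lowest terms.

ABO cross I^A I^B × I^B i → offspring phenotypes: 1/4 A, 1/2 B, 1/4 AB.
Rh cross -/- × +/- → 1/2 Rh+, 1/2 Rh-.
Independent loci: P(type A, Rh-negative) = 1/4 × 1/2 = 1/8.

1/8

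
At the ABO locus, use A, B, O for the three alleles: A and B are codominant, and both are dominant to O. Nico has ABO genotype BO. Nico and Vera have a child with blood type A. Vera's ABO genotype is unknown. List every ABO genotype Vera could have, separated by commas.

For each candidate genotype of Vera, check whether crossing it with BO can produce every observed child phenotype.
  AA → possible child types {A, AB} ✓
  AB → possible child types {A, B, AB} ✓
  AO → possible child types {O, A, B, AB} ✓
  BB → possible child types {B} ✗
  BO → possible child types {O, B} ✗
  OO → possible child types {O, B} ✗

AA, AB, AO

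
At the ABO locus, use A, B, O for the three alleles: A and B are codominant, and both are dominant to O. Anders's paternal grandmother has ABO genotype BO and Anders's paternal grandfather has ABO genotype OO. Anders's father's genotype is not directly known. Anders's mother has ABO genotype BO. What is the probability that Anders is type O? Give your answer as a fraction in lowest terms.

3/8

Anders's father's ABO genotype from BO × OO: 1/2 BO, 1/2 OO.
Crossing each possibility with the mother BO and summing P(type O): 1/2·1/4 + 1/2·1/2 = 3/8.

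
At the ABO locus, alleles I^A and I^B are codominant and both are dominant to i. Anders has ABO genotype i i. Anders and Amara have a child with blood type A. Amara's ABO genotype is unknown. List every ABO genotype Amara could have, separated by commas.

I^A I^A, I^A I^B, I^A i

For each candidate genotype of Amara, check whether crossing it with i i can produce every observed child phenotype.
  I^A I^A → possible child types {A} ✓
  I^A I^B → possible child types {A, B} ✓
  I^A i → possible child types {O, A} ✓
  I^B I^B → possible child types {B} ✗
  I^B i → possible child types {O, B} ✗
  i i → possible child types {O} ✗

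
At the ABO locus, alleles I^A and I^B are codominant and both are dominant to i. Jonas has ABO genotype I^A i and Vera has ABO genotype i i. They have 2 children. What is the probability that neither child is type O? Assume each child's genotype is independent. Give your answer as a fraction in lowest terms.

ABO cross I^A i × i i → 1/2 O, 1/2 A.
So P(type O) = 1/2 per child.
P(not type O) = 1/2 for one child; (1/2)^2 = 1/4.

1/4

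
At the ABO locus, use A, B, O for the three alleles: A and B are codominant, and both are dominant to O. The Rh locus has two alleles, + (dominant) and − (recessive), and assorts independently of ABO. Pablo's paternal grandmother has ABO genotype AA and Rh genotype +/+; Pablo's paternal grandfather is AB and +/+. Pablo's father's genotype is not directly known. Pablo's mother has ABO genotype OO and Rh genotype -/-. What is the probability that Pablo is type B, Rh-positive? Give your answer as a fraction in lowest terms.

1/4

Pablo's father's ABO genotype from AA × AB: 1/2 AA, 1/2 AB.
Crossing each possibility with the mother OO and summing P(type B): 1/2·0 + 1/2·1/2 = 1/4.
Similarly for Rh via the father's Rh distribution: P(Rh+) = 1.
Independent loci: 1/4 × 1 = 1/4.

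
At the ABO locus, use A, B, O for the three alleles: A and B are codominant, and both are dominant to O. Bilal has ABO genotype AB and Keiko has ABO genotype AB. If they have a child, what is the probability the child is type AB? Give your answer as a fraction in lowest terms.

ABO cross AB × AB → offspring phenotypes: 1/4 A, 1/4 B, 1/2 AB.
So P(type AB) = 1/2.

1/2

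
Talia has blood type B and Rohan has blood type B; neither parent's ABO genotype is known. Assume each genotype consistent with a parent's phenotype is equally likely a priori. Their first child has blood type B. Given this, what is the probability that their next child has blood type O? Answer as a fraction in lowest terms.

Possible genotypes: Talia ∈ {BB, BO}; Rohan ∈ {BB, BO}.
Weight each parental genotype pair by prior × P(type-B child):
  BB × BB: posterior weight 4/15; P(next child type O) = 0.
  BB × BO: posterior weight 4/15; P(next child type O) = 0.
  BO × BB: posterior weight 4/15; P(next child type O) = 0.
  BO × BO: posterior weight 1/5; P(next child type O) = 1/4.
Weighted sum = 1/20.

1/20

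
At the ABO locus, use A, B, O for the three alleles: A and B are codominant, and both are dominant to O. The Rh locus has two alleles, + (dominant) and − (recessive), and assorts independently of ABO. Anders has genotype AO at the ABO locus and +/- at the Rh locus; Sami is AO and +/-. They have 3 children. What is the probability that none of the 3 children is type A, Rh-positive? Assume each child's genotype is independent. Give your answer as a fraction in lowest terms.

343/4096

ABO cross AO × AO → 1/4 O, 3/4 A.
Rh cross +/- × +/- → 3/4 Rh+, 1/4 Rh-; so P(type A, Rh-positive) = 3/4 × 3/4 = 9/16 per child.
P(not type A, Rh-positive) = 7/16 for one child; (7/16)^3 = 343/4096.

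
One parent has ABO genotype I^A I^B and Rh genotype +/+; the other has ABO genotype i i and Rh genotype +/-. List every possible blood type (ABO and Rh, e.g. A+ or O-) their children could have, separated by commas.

Gametes from I^A I^B × i i give offspring ABO genotypes I^A i, I^B i, i.e. phenotypes A, B.
Rh cross +/+ × +/- → phenotypes Rh+.
Combining independently: A+, B+.

A+, B+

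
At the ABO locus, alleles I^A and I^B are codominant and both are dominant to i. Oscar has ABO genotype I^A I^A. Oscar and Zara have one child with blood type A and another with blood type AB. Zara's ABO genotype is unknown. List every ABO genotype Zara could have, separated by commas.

For each candidate genotype of Zara, check whether crossing it with I^A I^A can produce every observed child phenotype.
  I^A I^A → possible child types {A} ✗
  I^A I^B → possible child types {A, AB} ✓
  I^A i → possible child types {A} ✗
  I^B I^B → possible child types {AB} ✗
  I^B i → possible child types {A, AB} ✓
  i i → possible child types {A} ✗

I^A I^B, I^B i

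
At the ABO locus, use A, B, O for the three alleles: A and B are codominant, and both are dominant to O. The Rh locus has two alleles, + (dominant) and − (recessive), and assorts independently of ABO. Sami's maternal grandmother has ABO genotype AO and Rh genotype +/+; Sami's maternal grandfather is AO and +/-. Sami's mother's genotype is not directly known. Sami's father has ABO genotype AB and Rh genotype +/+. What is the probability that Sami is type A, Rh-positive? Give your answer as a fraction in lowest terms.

1/2

Sami's mother's ABO genotype from AO × AO: 1/4 AA, 1/2 AO, 1/4 OO.
Crossing each possibility with the father AB and summing P(type A): 1/4·1/2 + 1/2·1/2 + 1/4·1/2 = 1/2.
Similarly for Rh via the mother's Rh distribution: P(Rh+) = 1.
Independent loci: 1/2 × 1 = 1/2.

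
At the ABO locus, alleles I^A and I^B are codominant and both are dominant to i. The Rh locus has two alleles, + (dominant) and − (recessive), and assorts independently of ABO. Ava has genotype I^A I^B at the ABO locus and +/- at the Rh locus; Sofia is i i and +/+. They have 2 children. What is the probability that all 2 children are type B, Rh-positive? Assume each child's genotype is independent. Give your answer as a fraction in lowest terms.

ABO cross I^A I^B × i i → 1/2 A, 1/2 B.
Rh cross +/- × +/+ → 1 Rh+; so P(type B, Rh-positive) = 1/2 × 1 = 1/2 per child.
All 2 independent: (1/2)^2 = 1/4.

1/4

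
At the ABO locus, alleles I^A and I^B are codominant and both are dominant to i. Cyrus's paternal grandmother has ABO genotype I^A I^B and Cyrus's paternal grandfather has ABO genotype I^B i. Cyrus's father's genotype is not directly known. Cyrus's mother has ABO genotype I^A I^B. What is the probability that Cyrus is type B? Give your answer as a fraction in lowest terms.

3/8

Cyrus's father's ABO genotype from I^A I^B × I^B i: 1/4 I^A I^B, 1/4 I^A i, 1/4 I^B I^B, 1/4 I^B i.
Crossing each possibility with the mother I^A I^B and summing P(type B): 1/4·1/4 + 1/4·1/4 + 1/4·1/2 + 1/4·1/2 = 3/8.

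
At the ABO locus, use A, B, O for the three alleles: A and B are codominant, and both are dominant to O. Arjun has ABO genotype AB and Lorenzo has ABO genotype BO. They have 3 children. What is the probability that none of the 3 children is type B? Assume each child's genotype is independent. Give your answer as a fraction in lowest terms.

1/8

ABO cross AB × BO → 1/4 A, 1/2 B, 1/4 AB.
So P(type B) = 1/2 per child.
P(not type B) = 1/2 for one child; (1/2)^3 = 1/8.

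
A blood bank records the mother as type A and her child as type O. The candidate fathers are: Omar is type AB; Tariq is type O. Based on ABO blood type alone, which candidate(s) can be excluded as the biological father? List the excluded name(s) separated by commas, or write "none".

Omar

A candidate is excluded only if no genotype consistent with his phenotype could produce a type O child with a type A mother.
Omar (type AB): no genotype consistent with that phenotype can produce a type-O child with a type-A mother.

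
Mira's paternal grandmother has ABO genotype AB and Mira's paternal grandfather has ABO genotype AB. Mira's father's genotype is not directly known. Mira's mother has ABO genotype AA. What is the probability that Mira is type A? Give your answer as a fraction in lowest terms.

Mira's father's ABO genotype from AB × AB: 1/4 AA, 1/2 AB, 1/4 BB.
Crossing each possibility with the mother AA and summing P(type A): 1/4·1 + 1/2·1/2 + 1/4·0 = 1/2.

1/2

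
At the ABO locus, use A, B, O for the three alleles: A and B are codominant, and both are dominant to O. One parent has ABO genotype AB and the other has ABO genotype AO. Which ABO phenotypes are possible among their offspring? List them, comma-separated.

Gametes from AB × AO give offspring ABO genotypes AA, AB, AO, BO, i.e. phenotypes A, B, AB.

A, B, AB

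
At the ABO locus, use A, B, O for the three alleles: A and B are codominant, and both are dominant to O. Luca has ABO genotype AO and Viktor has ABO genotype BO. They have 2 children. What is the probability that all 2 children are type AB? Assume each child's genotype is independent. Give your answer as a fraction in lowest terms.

ABO cross AO × BO → 1/4 O, 1/4 A, 1/4 B, 1/4 AB.
So P(type AB) = 1/4 per child.
All 2 independent: (1/4)^2 = 1/16.

1/16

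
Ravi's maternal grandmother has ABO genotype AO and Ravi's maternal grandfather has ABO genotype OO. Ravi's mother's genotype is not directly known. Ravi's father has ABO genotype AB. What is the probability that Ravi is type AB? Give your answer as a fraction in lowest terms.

Ravi's mother's ABO genotype from AO × OO: 1/2 AO, 1/2 OO.
Crossing each possibility with the father AB and summing P(type AB): 1/2·1/4 + 1/2·0 = 1/8.

1/8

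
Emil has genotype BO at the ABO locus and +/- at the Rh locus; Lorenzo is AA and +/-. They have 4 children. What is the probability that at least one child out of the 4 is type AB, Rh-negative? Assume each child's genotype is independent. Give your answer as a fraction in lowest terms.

ABO cross BO × AA → 1/2 A, 1/2 AB.
Rh cross +/- × +/- → 3/4 Rh+, 1/4 Rh-; so P(type AB, Rh-negative) = 1/2 × 1/4 = 1/8 per child.
P(none) = (7/8)^4 = 2401/4096; P(at least one) = 1 − 2401/4096 = 1695/4096.

1695/4096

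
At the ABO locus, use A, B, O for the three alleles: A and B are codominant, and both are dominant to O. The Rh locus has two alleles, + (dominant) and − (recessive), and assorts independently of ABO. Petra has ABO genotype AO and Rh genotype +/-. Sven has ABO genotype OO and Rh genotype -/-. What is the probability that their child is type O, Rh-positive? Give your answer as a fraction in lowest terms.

ABO cross AO × OO → offspring phenotypes: 1/2 O, 1/2 A.
Rh cross +/- × -/- → 1/2 Rh+, 1/2 Rh-.
Independent loci: P(type O, Rh-positive) = 1/2 × 1/2 = 1/4.

1/4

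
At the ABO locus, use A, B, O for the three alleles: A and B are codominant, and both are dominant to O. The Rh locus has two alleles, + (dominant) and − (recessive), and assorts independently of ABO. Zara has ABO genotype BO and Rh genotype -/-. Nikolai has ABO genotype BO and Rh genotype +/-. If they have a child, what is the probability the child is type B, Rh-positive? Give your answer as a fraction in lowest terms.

3/8

ABO cross BO × BO → offspring phenotypes: 1/4 O, 3/4 B.
Rh cross -/- × +/- → 1/2 Rh+, 1/2 Rh-.
Independent loci: P(type B, Rh-positive) = 3/4 × 1/2 = 3/8.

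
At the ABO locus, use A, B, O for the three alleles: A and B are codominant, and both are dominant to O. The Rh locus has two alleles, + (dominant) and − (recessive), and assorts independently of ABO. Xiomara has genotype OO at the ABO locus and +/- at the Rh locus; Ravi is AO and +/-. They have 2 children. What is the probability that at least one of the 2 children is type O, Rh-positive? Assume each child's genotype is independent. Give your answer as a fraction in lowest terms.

ABO cross OO × AO → 1/2 O, 1/2 A.
Rh cross +/- × +/- → 3/4 Rh+, 1/4 Rh-; so P(type O, Rh-positive) = 1/2 × 3/4 = 3/8 per child.
P(none) = (5/8)^2 = 25/64; P(at least one) = 1 − 25/64 = 39/64.

39/64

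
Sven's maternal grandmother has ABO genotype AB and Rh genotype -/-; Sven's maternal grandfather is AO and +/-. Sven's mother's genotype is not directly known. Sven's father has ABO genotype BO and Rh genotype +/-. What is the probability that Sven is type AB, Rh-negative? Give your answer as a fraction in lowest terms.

3/32

Sven's mother's ABO genotype from AB × AO: 1/4 AA, 1/4 AB, 1/4 AO, 1/4 BO.
Crossing each possibility with the father BO and summing P(type AB): 1/4·1/2 + 1/4·1/4 + 1/4·1/4 + 1/4·0 = 1/4.
Similarly for Rh via the mother's Rh distribution: P(Rh-) = 3/8.
Independent loci: 1/4 × 3/8 = 3/32.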